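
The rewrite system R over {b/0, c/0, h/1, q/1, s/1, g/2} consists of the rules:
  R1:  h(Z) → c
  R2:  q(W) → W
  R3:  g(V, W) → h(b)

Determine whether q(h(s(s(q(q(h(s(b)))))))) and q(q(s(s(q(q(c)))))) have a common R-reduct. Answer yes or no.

Reduce t₁ = q(h(s(s(q(q(h(s(b)))))))):
1. q(h(s(s(q(q(h(s(b))))))))  →  h(s(s(q(q(h(s(b)))))))   [R2 at ε]
2. h(s(s(q(q(h(s(b)))))))  →  c   [R1 at ε]

Reduce t₂ = q(q(s(s(q(q(c)))))):
1. q(q(s(s(q(q(c))))))  →  q(s(s(q(q(c)))))   [R2 at ε]
2. q(s(s(q(q(c)))))  →  s(s(q(q(c))))   [R2 at ε]
3. s(s(q(q(c))))  →  s(s(q(c)))   [R2 at 1.1]
4. s(s(q(c)))  →  s(s(c))   [R2 at 1.1]

no — NF(t₁) = c, NF(t₂) = s(s(c))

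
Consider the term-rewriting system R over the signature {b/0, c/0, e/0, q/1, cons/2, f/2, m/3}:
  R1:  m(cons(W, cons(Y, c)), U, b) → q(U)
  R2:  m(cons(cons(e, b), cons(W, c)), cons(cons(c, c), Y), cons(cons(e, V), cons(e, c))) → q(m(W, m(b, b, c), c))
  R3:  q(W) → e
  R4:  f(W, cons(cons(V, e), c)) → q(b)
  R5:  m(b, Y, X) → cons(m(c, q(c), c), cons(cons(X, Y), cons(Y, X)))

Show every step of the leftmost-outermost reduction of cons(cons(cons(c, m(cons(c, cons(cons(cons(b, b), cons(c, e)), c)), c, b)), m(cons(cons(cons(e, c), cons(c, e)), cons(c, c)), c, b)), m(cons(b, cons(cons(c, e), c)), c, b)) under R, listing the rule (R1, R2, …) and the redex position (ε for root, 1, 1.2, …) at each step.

1. cons(cons(cons(c, m(cons(c, cons(cons(cons(b, b), cons(c, e)), c)), c, b)), m(cons(cons(cons(e, c), cons(c, e)), cons(c, c)), c, b)), m(cons(b, cons(cons(c, e), c)), c, b))  →  cons(cons(cons(c, q(c)), m(cons(cons(cons(e, c), cons(c, e)), cons(c, c)), c, b)), m(cons(b, cons(cons(c, e), c)), c, b))   [R1 at 1.1.2]
2. cons(cons(cons(c, q(c)), m(cons(cons(cons(e, c), cons(c, e)), cons(c, c)), c, b)), m(cons(b, cons(cons(c, e), c)), c, b))  →  cons(cons(cons(c, e), m(cons(cons(cons(e, c), cons(c, e)), cons(c, c)), c, b)), m(cons(b, cons(cons(c, e), c)), c, b))   [R3 at 1.1.2]
3. cons(cons(cons(c, e), m(cons(cons(cons(e, c), cons(c, e)), cons(c, c)), c, b)), m(cons(b, cons(cons(c, e), c)), c, b))  →  cons(cons(cons(c, e), q(c)), m(cons(b, cons(cons(c, e), c)), c, b))   [R1 at 1.2]
4. cons(cons(cons(c, e), q(c)), m(cons(b, cons(cons(c, e), c)), c, b))  →  cons(cons(cons(c, e), e), m(cons(b, cons(cons(c, e), c)), c, b))   [R3 at 1.2]
5. cons(cons(cons(c, e), e), m(cons(b, cons(cons(c, e), c)), c, b))  →  cons(cons(cons(c, e), e), q(c))   [R1 at 2]
6. cons(cons(cons(c, e), e), q(c))  →  cons(cons(cons(c, e), e), e)   [R3 at 2]

cons(cons(cons(c, e), e), e)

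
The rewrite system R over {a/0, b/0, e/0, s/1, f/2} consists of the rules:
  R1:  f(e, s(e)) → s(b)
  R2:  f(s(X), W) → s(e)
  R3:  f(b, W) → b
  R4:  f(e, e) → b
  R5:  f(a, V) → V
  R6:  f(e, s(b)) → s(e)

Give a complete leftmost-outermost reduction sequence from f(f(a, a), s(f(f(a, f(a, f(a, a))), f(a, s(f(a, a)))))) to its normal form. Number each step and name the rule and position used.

1. f(f(a, a), s(f(f(a, f(a, f(a, a))), f(a, s(f(a, a))))))  →  f(a, s(f(f(a, f(a, f(a, a))), f(a, s(f(a, a))))))   [R5 at 1]
2. f(a, s(f(f(a, f(a, f(a, a))), f(a, s(f(a, a))))))  →  s(f(f(a, f(a, f(a, a))), f(a, s(f(a, a)))))   [R5 at ε]
3. s(f(f(a, f(a, f(a, a))), f(a, s(f(a, a)))))  →  s(f(f(a, f(a, a)), f(a, s(f(a, a)))))   [R5 at 1.1]
4. s(f(f(a, f(a, a)), f(a, s(f(a, a)))))  →  s(f(f(a, a), f(a, s(f(a, a)))))   [R5 at 1.1]
5. s(f(f(a, a), f(a, s(f(a, a)))))  →  s(f(a, f(a, s(f(a, a)))))   [R5 at 1.1]
6. s(f(a, f(a, s(f(a, a)))))  →  s(f(a, s(f(a, a))))   [R5 at 1]
7. s(f(a, s(f(a, a))))  →  s(s(f(a, a)))   [R5 at 1]
8. s(s(f(a, a)))  →  s(s(a))   [R5 at 1.1]

s(s(a))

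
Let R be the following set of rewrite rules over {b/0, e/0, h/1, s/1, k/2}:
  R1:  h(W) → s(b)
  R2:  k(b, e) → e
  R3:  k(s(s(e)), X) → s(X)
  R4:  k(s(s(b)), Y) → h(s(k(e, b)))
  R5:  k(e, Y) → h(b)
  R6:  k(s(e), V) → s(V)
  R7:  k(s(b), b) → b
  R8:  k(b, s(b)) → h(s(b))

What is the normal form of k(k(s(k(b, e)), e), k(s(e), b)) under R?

s(s(b))

1. k(k(s(k(b, e)), e), k(s(e), b))  →  k(k(s(e), e), k(s(e), b))   [R2 at 1.1.1]
2. k(k(s(e), e), k(s(e), b))  →  k(s(e), k(s(e), b))   [R6 at 1]
3. k(s(e), k(s(e), b))  →  s(k(s(e), b))   [R6 at ε]
4. s(k(s(e), b))  →  s(s(b))   [R6 at 1]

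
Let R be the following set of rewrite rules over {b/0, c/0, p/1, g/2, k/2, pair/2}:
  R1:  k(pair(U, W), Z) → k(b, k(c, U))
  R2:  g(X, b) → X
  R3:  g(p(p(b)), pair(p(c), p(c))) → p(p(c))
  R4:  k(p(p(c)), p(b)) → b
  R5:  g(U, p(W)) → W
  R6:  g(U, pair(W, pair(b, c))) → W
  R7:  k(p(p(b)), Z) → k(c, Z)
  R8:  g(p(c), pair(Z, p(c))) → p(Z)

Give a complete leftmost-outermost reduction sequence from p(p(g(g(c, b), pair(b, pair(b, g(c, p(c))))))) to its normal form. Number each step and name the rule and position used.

p(p(b))

1. p(p(g(g(c, b), pair(b, pair(b, g(c, p(c)))))))  →  p(p(g(c, pair(b, pair(b, g(c, p(c)))))))   [R2 at 1.1.1]
2. p(p(g(c, pair(b, pair(b, g(c, p(c)))))))  →  p(p(g(c, pair(b, pair(b, c)))))   [R5 at 1.1.2.2.2]
3. p(p(g(c, pair(b, pair(b, c)))))  →  p(p(b))   [R6 at 1.1]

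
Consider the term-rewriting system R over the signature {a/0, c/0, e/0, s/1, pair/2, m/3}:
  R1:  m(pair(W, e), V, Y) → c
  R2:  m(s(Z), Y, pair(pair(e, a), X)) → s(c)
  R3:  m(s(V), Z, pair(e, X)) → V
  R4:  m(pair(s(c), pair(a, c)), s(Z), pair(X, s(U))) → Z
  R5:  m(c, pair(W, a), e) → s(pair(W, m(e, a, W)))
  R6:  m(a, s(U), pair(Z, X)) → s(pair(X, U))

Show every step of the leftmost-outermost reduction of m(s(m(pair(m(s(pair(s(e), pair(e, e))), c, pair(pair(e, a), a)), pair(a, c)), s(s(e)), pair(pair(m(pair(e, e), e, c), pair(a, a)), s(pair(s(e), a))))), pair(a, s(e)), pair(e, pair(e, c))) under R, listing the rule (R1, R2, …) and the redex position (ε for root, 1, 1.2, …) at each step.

1. m(s(m(pair(m(s(pair(s(e), pair(e, e))), c, pair(pair(e, a), a)), pair(a, c)), s(s(e)), pair(pair(m(pair(e, e), e, c), pair(a, a)), s(pair(s(e), a))))), pair(a, s(e)), pair(e, pair(e, c)))  →  m(pair(m(s(pair(s(e), pair(e, e))), c, pair(pair(e, a), a)), pair(a, c)), s(s(e)), pair(pair(m(pair(e, e), e, c), pair(a, a)), s(pair(s(e), a))))   [R3 at ε]
2. m(pair(m(s(pair(s(e), pair(e, e))), c, pair(pair(e, a), a)), pair(a, c)), s(s(e)), pair(pair(m(pair(e, e), e, c), pair(a, a)), s(pair(s(e), a))))  →  m(pair(s(c), pair(a, c)), s(s(e)), pair(pair(m(pair(e, e), e, c), pair(a, a)), s(pair(s(e), a))))   [R2 at 1.1]
3. m(pair(s(c), pair(a, c)), s(s(e)), pair(pair(m(pair(e, e), e, c), pair(a, a)), s(pair(s(e), a))))  →  s(e)   [R4 at ε]

s(e)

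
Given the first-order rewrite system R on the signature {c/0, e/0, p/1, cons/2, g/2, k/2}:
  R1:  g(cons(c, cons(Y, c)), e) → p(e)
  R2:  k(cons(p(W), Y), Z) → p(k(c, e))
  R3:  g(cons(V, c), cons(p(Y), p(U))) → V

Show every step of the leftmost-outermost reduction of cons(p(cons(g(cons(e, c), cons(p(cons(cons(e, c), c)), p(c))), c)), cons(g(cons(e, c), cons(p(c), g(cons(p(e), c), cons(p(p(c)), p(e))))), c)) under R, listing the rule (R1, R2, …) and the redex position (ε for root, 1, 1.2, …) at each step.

cons(p(cons(e, c)), cons(e, c))

1. cons(p(cons(g(cons(e, c), cons(p(cons(cons(e, c), c)), p(c))), c)), cons(g(cons(e, c), cons(p(c), g(cons(p(e), c), cons(p(p(c)), p(e))))), c))  →  cons(p(cons(e, c)), cons(g(cons(e, c), cons(p(c), g(cons(p(e), c), cons(p(p(c)), p(e))))), c))   [R3 at 1.1.1]
2. cons(p(cons(e, c)), cons(g(cons(e, c), cons(p(c), g(cons(p(e), c), cons(p(p(c)), p(e))))), c))  →  cons(p(cons(e, c)), cons(g(cons(e, c), cons(p(c), p(e))), c))   [R3 at 2.1.2.2]
3. cons(p(cons(e, c)), cons(g(cons(e, c), cons(p(c), p(e))), c))  →  cons(p(cons(e, c)), cons(e, c))   [R3 at 2.1]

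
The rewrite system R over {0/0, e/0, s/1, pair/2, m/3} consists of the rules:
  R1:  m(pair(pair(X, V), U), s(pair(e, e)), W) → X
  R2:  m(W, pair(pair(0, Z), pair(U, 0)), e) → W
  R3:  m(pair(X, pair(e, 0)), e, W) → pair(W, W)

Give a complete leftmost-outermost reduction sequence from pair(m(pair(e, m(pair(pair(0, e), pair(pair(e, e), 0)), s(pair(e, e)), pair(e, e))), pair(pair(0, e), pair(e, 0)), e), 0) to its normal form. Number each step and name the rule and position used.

pair(pair(e, 0), 0)

1. pair(m(pair(e, m(pair(pair(0, e), pair(pair(e, e), 0)), s(pair(e, e)), pair(e, e))), pair(pair(0, e), pair(e, 0)), e), 0)  →  pair(pair(e, m(pair(pair(0, e), pair(pair(e, e), 0)), s(pair(e, e)), pair(e, e))), 0)   [R2 at 1]
2. pair(pair(e, m(pair(pair(0, e), pair(pair(e, e), 0)), s(pair(e, e)), pair(e, e))), 0)  →  pair(pair(e, 0), 0)   [R1 at 1.2]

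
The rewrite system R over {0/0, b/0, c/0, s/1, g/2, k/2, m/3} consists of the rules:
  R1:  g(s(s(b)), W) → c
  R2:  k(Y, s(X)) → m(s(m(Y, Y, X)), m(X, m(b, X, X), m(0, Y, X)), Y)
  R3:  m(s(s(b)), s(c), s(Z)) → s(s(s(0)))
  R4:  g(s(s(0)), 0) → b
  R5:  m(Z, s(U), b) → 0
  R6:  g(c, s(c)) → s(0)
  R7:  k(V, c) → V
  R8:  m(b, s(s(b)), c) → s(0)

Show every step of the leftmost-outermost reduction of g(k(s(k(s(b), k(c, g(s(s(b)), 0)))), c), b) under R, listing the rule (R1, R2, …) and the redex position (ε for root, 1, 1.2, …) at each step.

1. g(k(s(k(s(b), k(c, g(s(s(b)), 0)))), c), b)  →  g(s(k(s(b), k(c, g(s(s(b)), 0)))), b)   [R7 at 1]
2. g(s(k(s(b), k(c, g(s(s(b)), 0)))), b)  →  g(s(k(s(b), k(c, c))), b)   [R1 at 1.1.2.2]
3. g(s(k(s(b), k(c, c))), b)  →  g(s(k(s(b), c)), b)   [R7 at 1.1.2]
4. g(s(k(s(b), c)), b)  →  g(s(s(b)), b)   [R7 at 1.1]
5. g(s(s(b)), b)  →  c   [R1 at ε]

c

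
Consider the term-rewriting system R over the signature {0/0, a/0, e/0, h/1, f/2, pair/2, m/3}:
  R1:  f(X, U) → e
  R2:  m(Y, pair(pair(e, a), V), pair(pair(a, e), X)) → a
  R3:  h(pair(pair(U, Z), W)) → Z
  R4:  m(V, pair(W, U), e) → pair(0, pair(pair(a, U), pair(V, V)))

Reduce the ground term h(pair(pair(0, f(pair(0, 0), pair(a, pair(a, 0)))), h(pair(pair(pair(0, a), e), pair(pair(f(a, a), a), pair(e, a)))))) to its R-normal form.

1. h(pair(pair(0, f(pair(0, 0), pair(a, pair(a, 0)))), h(pair(pair(pair(0, a), e), pair(pair(f(a, a), a), pair(e, a))))))  →  f(pair(0, 0), pair(a, pair(a, 0)))   [R3 at ε]
2. f(pair(0, 0), pair(a, pair(a, 0)))  →  e   [R1 at ε]

e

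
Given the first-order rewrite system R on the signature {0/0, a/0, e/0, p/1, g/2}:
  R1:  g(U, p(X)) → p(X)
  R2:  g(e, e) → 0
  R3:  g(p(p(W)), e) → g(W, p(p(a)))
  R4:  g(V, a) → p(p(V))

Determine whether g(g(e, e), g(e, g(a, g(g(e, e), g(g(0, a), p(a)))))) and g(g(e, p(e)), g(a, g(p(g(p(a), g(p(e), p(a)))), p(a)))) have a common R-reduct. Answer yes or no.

yes — NF(t₁) = p(a), NF(t₂) = p(a)

Reduce t₁ = g(g(e, e), g(e, g(a, g(g(e, e), g(g(0, a), p(a)))))):
1. g(g(e, e), g(e, g(a, g(g(e, e), g(g(0, a), p(a))))))  →  g(0, g(e, g(a, g(g(e, e), g(g(0, a), p(a))))))   [R2 at 1]
2. g(0, g(e, g(a, g(g(e, e), g(g(0, a), p(a))))))  →  g(0, g(e, g(a, g(0, g(g(0, a), p(a))))))   [R2 at 2.2.2.1]
3. g(0, g(e, g(a, g(0, g(g(0, a), p(a))))))  →  g(0, g(e, g(a, g(0, p(a)))))   [R1 at 2.2.2.2]
4. g(0, g(e, g(a, g(0, p(a)))))  →  g(0, g(e, g(a, p(a))))   [R1 at 2.2.2]
5. g(0, g(e, g(a, p(a))))  →  g(0, g(e, p(a)))   [R1 at 2.2]
6. g(0, g(e, p(a)))  →  g(0, p(a))   [R1 at 2]
7. g(0, p(a))  →  p(a)   [R1 at ε]

Reduce t₂ = g(g(e, p(e)), g(a, g(p(g(p(a), g(p(e), p(a)))), p(a)))):
1. g(g(e, p(e)), g(a, g(p(g(p(a), g(p(e), p(a)))), p(a))))  →  g(p(e), g(a, g(p(g(p(a), g(p(e), p(a)))), p(a))))   [R1 at 1]
2. g(p(e), g(a, g(p(g(p(a), g(p(e), p(a)))), p(a))))  →  g(p(e), g(a, p(a)))   [R1 at 2.2]
3. g(p(e), g(a, p(a)))  →  g(p(e), p(a))   [R1 at 2]
4. g(p(e), p(a))  →  p(a)   [R1 at ε]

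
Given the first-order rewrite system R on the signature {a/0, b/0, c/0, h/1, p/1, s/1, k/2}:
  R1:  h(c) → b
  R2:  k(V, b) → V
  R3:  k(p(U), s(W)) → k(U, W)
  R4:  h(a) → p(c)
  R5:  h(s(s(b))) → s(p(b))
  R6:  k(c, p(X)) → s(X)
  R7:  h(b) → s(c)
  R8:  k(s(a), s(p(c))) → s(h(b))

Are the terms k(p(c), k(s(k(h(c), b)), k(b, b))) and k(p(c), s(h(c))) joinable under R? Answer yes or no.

Reduce t₁ = k(p(c), k(s(k(h(c), b)), k(b, b))):
1. k(p(c), k(s(k(h(c), b)), k(b, b)))  →  k(p(c), k(s(h(c)), k(b, b)))   [R2 at 2.1.1]
2. k(p(c), k(s(h(c)), k(b, b)))  →  k(p(c), k(s(b), k(b, b)))   [R1 at 2.1.1]
3. k(p(c), k(s(b), k(b, b)))  →  k(p(c), k(s(b), b))   [R2 at 2.2]
4. k(p(c), k(s(b), b))  →  k(p(c), s(b))   [R2 at 2]
5. k(p(c), s(b))  →  k(c, b)   [R3 at ε]
6. k(c, b)  →  c   [R2 at ε]

Reduce t₂ = k(p(c), s(h(c))):
1. k(p(c), s(h(c)))  →  k(c, h(c))   [R3 at ε]
2. k(c, h(c))  →  k(c, b)   [R1 at 2]
3. k(c, b)  →  c   [R2 at ε]

yes — NF(t₁) = c, NF(t₂) = c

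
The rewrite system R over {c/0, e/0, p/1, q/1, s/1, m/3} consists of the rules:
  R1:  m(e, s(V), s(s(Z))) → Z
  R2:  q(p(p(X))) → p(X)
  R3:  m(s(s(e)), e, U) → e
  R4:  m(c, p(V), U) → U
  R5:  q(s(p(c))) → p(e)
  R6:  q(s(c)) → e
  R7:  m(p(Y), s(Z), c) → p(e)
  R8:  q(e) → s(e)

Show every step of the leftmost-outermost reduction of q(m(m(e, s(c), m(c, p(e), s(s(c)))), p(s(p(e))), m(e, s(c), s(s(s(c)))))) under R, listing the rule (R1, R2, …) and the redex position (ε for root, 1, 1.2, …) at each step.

e

1. q(m(m(e, s(c), m(c, p(e), s(s(c)))), p(s(p(e))), m(e, s(c), s(s(s(c))))))  →  q(m(m(e, s(c), s(s(c))), p(s(p(e))), m(e, s(c), s(s(s(c))))))   [R4 at 1.1.3]
2. q(m(m(e, s(c), s(s(c))), p(s(p(e))), m(e, s(c), s(s(s(c))))))  →  q(m(c, p(s(p(e))), m(e, s(c), s(s(s(c))))))   [R1 at 1.1]
3. q(m(c, p(s(p(e))), m(e, s(c), s(s(s(c))))))  →  q(m(e, s(c), s(s(s(c)))))   [R4 at 1]
4. q(m(e, s(c), s(s(s(c)))))  →  q(s(c))   [R1 at 1]
5. q(s(c))  →  e   [R6 at ε]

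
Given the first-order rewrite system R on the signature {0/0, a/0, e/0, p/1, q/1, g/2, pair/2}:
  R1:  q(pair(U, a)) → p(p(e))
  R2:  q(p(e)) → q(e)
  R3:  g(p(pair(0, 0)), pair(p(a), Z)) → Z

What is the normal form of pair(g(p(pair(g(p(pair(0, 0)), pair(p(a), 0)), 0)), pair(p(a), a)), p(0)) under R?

pair(a, p(0))

1. pair(g(p(pair(g(p(pair(0, 0)), pair(p(a), 0)), 0)), pair(p(a), a)), p(0))  →  pair(g(p(pair(0, 0)), pair(p(a), a)), p(0))   [R3 at 1.1.1.1]
2. pair(g(p(pair(0, 0)), pair(p(a), a)), p(0))  →  pair(a, p(0))   [R3 at 1]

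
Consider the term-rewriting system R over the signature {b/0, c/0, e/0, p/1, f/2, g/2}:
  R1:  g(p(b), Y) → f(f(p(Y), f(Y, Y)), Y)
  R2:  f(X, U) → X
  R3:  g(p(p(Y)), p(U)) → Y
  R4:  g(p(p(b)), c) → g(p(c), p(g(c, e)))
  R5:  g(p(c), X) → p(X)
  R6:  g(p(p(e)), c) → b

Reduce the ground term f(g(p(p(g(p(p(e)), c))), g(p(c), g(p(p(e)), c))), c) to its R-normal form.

1. f(g(p(p(g(p(p(e)), c))), g(p(c), g(p(p(e)), c))), c)  →  g(p(p(g(p(p(e)), c))), g(p(c), g(p(p(e)), c)))   [R2 at ε]
2. g(p(p(g(p(p(e)), c))), g(p(c), g(p(p(e)), c)))  →  g(p(p(b)), g(p(c), g(p(p(e)), c)))   [R6 at 1.1.1]
3. g(p(p(b)), g(p(c), g(p(p(e)), c)))  →  g(p(p(b)), p(g(p(p(e)), c)))   [R5 at 2]
4. g(p(p(b)), p(g(p(p(e)), c)))  →  b   [R3 at ε]

b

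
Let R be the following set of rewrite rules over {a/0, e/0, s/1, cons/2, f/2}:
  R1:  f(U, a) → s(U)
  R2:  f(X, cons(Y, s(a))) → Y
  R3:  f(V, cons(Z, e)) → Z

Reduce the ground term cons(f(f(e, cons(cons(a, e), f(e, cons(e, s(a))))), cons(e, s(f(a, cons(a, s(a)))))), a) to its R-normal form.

cons(e, a)

1. cons(f(f(e, cons(cons(a, e), f(e, cons(e, s(a))))), cons(e, s(f(a, cons(a, s(a)))))), a)  →  cons(f(f(e, cons(cons(a, e), e)), cons(e, s(f(a, cons(a, s(a)))))), a)   [R2 at 1.1.2.2]
2. cons(f(f(e, cons(cons(a, e), e)), cons(e, s(f(a, cons(a, s(a)))))), a)  →  cons(f(cons(a, e), cons(e, s(f(a, cons(a, s(a)))))), a)   [R3 at 1.1]
3. cons(f(cons(a, e), cons(e, s(f(a, cons(a, s(a)))))), a)  →  cons(f(cons(a, e), cons(e, s(a))), a)   [R2 at 1.2.2.1]
4. cons(f(cons(a, e), cons(e, s(a))), a)  →  cons(e, a)   [R2 at 1]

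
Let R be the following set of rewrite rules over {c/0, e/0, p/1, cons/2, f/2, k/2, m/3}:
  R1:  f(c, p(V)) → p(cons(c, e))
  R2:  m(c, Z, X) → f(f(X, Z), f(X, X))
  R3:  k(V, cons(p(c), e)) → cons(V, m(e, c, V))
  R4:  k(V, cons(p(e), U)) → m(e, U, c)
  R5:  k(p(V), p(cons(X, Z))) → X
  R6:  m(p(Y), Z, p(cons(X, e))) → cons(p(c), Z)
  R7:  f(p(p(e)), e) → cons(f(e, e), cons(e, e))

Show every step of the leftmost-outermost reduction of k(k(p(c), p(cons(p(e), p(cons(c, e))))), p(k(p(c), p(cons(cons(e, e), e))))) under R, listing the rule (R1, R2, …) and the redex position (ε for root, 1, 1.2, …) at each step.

e

1. k(k(p(c), p(cons(p(e), p(cons(c, e))))), p(k(p(c), p(cons(cons(e, e), e)))))  →  k(p(e), p(k(p(c), p(cons(cons(e, e), e)))))   [R5 at 1]
2. k(p(e), p(k(p(c), p(cons(cons(e, e), e)))))  →  k(p(e), p(cons(e, e)))   [R5 at 2.1]
3. k(p(e), p(cons(e, e)))  →  e   [R5 at ε]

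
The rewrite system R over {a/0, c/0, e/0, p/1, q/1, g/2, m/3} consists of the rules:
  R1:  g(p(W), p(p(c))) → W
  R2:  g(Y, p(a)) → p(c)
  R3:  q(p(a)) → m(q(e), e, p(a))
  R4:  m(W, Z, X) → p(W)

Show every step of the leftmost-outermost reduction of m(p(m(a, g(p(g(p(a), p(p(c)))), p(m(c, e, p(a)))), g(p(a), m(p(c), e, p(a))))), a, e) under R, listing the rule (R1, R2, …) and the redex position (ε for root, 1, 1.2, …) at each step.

1. m(p(m(a, g(p(g(p(a), p(p(c)))), p(m(c, e, p(a)))), g(p(a), m(p(c), e, p(a))))), a, e)  →  p(p(m(a, g(p(g(p(a), p(p(c)))), p(m(c, e, p(a)))), g(p(a), m(p(c), e, p(a))))))   [R4 at ε]
2. p(p(m(a, g(p(g(p(a), p(p(c)))), p(m(c, e, p(a)))), g(p(a), m(p(c), e, p(a))))))  →  p(p(p(a)))   [R4 at 1.1]

p(p(p(a)))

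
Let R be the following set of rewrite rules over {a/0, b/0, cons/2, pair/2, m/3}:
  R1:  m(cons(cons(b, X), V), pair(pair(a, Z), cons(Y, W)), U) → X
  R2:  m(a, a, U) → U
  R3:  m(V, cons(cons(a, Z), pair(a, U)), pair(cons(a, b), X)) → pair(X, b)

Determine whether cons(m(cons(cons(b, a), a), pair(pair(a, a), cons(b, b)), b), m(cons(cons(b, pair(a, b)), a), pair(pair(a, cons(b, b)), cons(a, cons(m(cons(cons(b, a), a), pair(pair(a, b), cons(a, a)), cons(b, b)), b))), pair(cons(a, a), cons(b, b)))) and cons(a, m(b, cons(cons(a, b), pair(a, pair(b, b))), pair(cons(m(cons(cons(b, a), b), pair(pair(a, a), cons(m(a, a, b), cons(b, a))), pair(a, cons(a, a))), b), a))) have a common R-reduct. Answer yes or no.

yes — NF(t₁) = cons(a, pair(a, b)), NF(t₂) = cons(a, pair(a, b))

Reduce t₁ = cons(m(cons(cons(b, a), a), pair(pair(a, a), cons(b, b)), b), m(cons(cons(b, pair(a, b)), a), pair(pair(a, cons(b, b)), cons(a, cons(m(cons(cons(b, a), a), pair(pair(a, b), cons(a, a)), cons(b, b)), b))), pair(cons(a, a), cons(b, b)))):
1. cons(m(cons(cons(b, a), a), pair(pair(a, a), cons(b, b)), b), m(cons(cons(b, pair(a, b)), a), pair(pair(a, cons(b, b)), cons(a, cons(m(cons(cons(b, a), a), pair(pair(a, b), cons(a, a)), cons(b, b)), b))), pair(cons(a, a), cons(b, b))))  →  cons(a, m(cons(cons(b, pair(a, b)), a), pair(pair(a, cons(b, b)), cons(a, cons(m(cons(cons(b, a), a), pair(pair(a, b), cons(a, a)), cons(b, b)), b))), pair(cons(a, a), cons(b, b))))   [R1 at 1]
2. cons(a, m(cons(cons(b, pair(a, b)), a), pair(pair(a, cons(b, b)), cons(a, cons(m(cons(cons(b, a), a), pair(pair(a, b), cons(a, a)), cons(b, b)), b))), pair(cons(a, a), cons(b, b))))  →  cons(a, pair(a, b))   [R1 at 2]

Reduce t₂ = cons(a, m(b, cons(cons(a, b), pair(a, pair(b, b))), pair(cons(m(cons(cons(b, a), b), pair(pair(a, a), cons(m(a, a, b), cons(b, a))), pair(a, cons(a, a))), b), a))):
1. cons(a, m(b, cons(cons(a, b), pair(a, pair(b, b))), pair(cons(m(cons(cons(b, a), b), pair(pair(a, a), cons(m(a, a, b), cons(b, a))), pair(a, cons(a, a))), b), a)))  →  cons(a, m(b, cons(cons(a, b), pair(a, pair(b, b))), pair(cons(a, b), a)))   [R1 at 2.3.1.1]
2. cons(a, m(b, cons(cons(a, b), pair(a, pair(b, b))), pair(cons(a, b), a)))  →  cons(a, pair(a, b))   [R3 at 2]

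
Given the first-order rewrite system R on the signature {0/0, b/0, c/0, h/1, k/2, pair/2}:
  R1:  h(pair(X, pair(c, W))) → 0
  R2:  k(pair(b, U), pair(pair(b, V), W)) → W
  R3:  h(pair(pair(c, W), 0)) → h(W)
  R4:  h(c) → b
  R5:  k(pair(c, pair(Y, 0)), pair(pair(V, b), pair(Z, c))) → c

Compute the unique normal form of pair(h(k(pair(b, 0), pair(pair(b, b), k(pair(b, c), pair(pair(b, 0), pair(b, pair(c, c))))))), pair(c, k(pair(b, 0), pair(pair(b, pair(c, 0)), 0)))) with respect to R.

pair(0, pair(c, 0))

1. pair(h(k(pair(b, 0), pair(pair(b, b), k(pair(b, c), pair(pair(b, 0), pair(b, pair(c, c))))))), pair(c, k(pair(b, 0), pair(pair(b, pair(c, 0)), 0))))  →  pair(h(k(pair(b, c), pair(pair(b, 0), pair(b, pair(c, c))))), pair(c, k(pair(b, 0), pair(pair(b, pair(c, 0)), 0))))   [R2 at 1.1]
2. pair(h(k(pair(b, c), pair(pair(b, 0), pair(b, pair(c, c))))), pair(c, k(pair(b, 0), pair(pair(b, pair(c, 0)), 0))))  →  pair(h(pair(b, pair(c, c))), pair(c, k(pair(b, 0), pair(pair(b, pair(c, 0)), 0))))   [R2 at 1.1]
3. pair(h(pair(b, pair(c, c))), pair(c, k(pair(b, 0), pair(pair(b, pair(c, 0)), 0))))  →  pair(0, pair(c, k(pair(b, 0), pair(pair(b, pair(c, 0)), 0))))   [R1 at 1]
4. pair(0, pair(c, k(pair(b, 0), pair(pair(b, pair(c, 0)), 0))))  →  pair(0, pair(c, 0))   [R2 at 2.2]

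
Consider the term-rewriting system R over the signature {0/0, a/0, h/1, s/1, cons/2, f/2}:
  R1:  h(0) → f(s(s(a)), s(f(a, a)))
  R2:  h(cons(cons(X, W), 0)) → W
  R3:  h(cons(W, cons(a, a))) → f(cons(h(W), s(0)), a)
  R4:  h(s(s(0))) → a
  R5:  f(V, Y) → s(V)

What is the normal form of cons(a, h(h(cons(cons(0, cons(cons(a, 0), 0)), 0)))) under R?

cons(a, 0)

1. cons(a, h(h(cons(cons(0, cons(cons(a, 0), 0)), 0))))  →  cons(a, h(cons(cons(a, 0), 0)))   [R2 at 2.1]
2. cons(a, h(cons(cons(a, 0), 0)))  →  cons(a, 0)   [R2 at 2]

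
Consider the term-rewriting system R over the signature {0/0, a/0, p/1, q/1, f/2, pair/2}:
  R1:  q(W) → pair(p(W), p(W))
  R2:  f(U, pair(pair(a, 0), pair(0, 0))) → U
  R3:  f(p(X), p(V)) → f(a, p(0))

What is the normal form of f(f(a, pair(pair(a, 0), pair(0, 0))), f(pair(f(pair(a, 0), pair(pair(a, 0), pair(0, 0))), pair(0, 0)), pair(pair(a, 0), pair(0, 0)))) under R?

1. f(f(a, pair(pair(a, 0), pair(0, 0))), f(pair(f(pair(a, 0), pair(pair(a, 0), pair(0, 0))), pair(0, 0)), pair(pair(a, 0), pair(0, 0))))  →  f(a, f(pair(f(pair(a, 0), pair(pair(a, 0), pair(0, 0))), pair(0, 0)), pair(pair(a, 0), pair(0, 0))))   [R2 at 1]
2. f(a, f(pair(f(pair(a, 0), pair(pair(a, 0), pair(0, 0))), pair(0, 0)), pair(pair(a, 0), pair(0, 0))))  →  f(a, pair(f(pair(a, 0), pair(pair(a, 0), pair(0, 0))), pair(0, 0)))   [R2 at 2]
3. f(a, pair(f(pair(a, 0), pair(pair(a, 0), pair(0, 0))), pair(0, 0)))  →  f(a, pair(pair(a, 0), pair(0, 0)))   [R2 at 2.1]
4. f(a, pair(pair(a, 0), pair(0, 0)))  →  a   [R2 at ε]

a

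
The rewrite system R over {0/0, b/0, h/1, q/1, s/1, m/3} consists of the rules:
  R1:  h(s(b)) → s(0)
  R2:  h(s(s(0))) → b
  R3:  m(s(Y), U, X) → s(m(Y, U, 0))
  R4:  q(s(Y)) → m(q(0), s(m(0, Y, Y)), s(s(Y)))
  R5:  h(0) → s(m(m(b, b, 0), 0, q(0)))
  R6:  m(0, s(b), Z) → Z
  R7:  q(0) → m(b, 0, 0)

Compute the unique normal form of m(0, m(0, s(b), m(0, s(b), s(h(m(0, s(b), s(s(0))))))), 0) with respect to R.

1. m(0, m(0, s(b), m(0, s(b), s(h(m(0, s(b), s(s(0))))))), 0)  →  m(0, m(0, s(b), s(h(m(0, s(b), s(s(0)))))), 0)   [R6 at 2]
2. m(0, m(0, s(b), s(h(m(0, s(b), s(s(0)))))), 0)  →  m(0, s(h(m(0, s(b), s(s(0))))), 0)   [R6 at 2]
3. m(0, s(h(m(0, s(b), s(s(0))))), 0)  →  m(0, s(h(s(s(0)))), 0)   [R6 at 2.1.1]
4. m(0, s(h(s(s(0)))), 0)  →  m(0, s(b), 0)   [R2 at 2.1]
5. m(0, s(b), 0)  →  0   [R6 at ε]

0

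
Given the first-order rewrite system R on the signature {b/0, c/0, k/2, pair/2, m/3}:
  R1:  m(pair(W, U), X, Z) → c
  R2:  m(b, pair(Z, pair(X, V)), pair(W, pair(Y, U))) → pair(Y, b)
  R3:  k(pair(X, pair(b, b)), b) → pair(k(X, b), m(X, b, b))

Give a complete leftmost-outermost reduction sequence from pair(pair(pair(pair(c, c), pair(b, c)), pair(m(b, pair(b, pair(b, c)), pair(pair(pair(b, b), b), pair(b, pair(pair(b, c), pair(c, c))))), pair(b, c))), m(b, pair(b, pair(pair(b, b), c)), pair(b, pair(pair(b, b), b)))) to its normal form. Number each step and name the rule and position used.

1. pair(pair(pair(pair(c, c), pair(b, c)), pair(m(b, pair(b, pair(b, c)), pair(pair(pair(b, b), b), pair(b, pair(pair(b, c), pair(c, c))))), pair(b, c))), m(b, pair(b, pair(pair(b, b), c)), pair(b, pair(pair(b, b), b))))  →  pair(pair(pair(pair(c, c), pair(b, c)), pair(pair(b, b), pair(b, c))), m(b, pair(b, pair(pair(b, b), c)), pair(b, pair(pair(b, b), b))))   [R2 at 1.2.1]
2. pair(pair(pair(pair(c, c), pair(b, c)), pair(pair(b, b), pair(b, c))), m(b, pair(b, pair(pair(b, b), c)), pair(b, pair(pair(b, b), b))))  →  pair(pair(pair(pair(c, c), pair(b, c)), pair(pair(b, b), pair(b, c))), pair(pair(b, b), b))   [R2 at 2]

pair(pair(pair(pair(c, c), pair(b, c)), pair(pair(b, b), pair(b, c))), pair(pair(b, b), b))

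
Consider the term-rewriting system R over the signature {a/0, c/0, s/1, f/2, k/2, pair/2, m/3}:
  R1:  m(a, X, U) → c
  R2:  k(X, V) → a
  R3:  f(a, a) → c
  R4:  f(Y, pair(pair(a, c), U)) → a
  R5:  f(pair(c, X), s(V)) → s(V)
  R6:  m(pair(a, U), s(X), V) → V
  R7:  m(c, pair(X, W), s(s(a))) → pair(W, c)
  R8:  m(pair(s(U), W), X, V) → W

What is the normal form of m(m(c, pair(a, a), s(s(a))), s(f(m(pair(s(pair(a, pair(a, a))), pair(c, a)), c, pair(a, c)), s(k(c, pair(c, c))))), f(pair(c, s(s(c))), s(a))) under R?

1. m(m(c, pair(a, a), s(s(a))), s(f(m(pair(s(pair(a, pair(a, a))), pair(c, a)), c, pair(a, c)), s(k(c, pair(c, c))))), f(pair(c, s(s(c))), s(a)))  →  m(pair(a, c), s(f(m(pair(s(pair(a, pair(a, a))), pair(c, a)), c, pair(a, c)), s(k(c, pair(c, c))))), f(pair(c, s(s(c))), s(a)))   [R7 at 1]
2. m(pair(a, c), s(f(m(pair(s(pair(a, pair(a, a))), pair(c, a)), c, pair(a, c)), s(k(c, pair(c, c))))), f(pair(c, s(s(c))), s(a)))  →  f(pair(c, s(s(c))), s(a))   [R6 at ε]
3. f(pair(c, s(s(c))), s(a))  →  s(a)   [R5 at ε]

s(a)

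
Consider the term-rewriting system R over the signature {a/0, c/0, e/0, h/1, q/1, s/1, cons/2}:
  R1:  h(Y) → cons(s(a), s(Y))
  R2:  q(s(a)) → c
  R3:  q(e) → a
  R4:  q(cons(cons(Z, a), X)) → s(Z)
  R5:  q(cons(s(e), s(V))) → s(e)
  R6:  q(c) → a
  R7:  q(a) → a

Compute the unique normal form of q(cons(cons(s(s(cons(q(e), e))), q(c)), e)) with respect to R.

s(s(s(cons(a, e))))

1. q(cons(cons(s(s(cons(q(e), e))), q(c)), e))  →  q(cons(cons(s(s(cons(a, e))), q(c)), e))   [R3 at 1.1.1.1.1.1]
2. q(cons(cons(s(s(cons(a, e))), q(c)), e))  →  q(cons(cons(s(s(cons(a, e))), a), e))   [R6 at 1.1.2]
3. q(cons(cons(s(s(cons(a, e))), a), e))  →  s(s(s(cons(a, e))))   [R4 at ε]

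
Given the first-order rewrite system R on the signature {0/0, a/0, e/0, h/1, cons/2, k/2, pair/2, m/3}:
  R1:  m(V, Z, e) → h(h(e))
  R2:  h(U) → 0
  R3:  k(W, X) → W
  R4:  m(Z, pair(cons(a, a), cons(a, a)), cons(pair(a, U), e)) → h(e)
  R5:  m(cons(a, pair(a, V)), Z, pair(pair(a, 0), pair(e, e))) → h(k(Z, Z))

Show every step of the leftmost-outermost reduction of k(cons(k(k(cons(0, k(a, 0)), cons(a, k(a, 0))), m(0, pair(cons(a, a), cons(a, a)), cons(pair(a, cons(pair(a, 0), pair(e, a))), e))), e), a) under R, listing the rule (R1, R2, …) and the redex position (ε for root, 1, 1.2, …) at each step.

cons(cons(0, a), e)

1. k(cons(k(k(cons(0, k(a, 0)), cons(a, k(a, 0))), m(0, pair(cons(a, a), cons(a, a)), cons(pair(a, cons(pair(a, 0), pair(e, a))), e))), e), a)  →  cons(k(k(cons(0, k(a, 0)), cons(a, k(a, 0))), m(0, pair(cons(a, a), cons(a, a)), cons(pair(a, cons(pair(a, 0), pair(e, a))), e))), e)   [R3 at ε]
2. cons(k(k(cons(0, k(a, 0)), cons(a, k(a, 0))), m(0, pair(cons(a, a), cons(a, a)), cons(pair(a, cons(pair(a, 0), pair(e, a))), e))), e)  →  cons(k(cons(0, k(a, 0)), cons(a, k(a, 0))), e)   [R3 at 1]
3. cons(k(cons(0, k(a, 0)), cons(a, k(a, 0))), e)  →  cons(cons(0, k(a, 0)), e)   [R3 at 1]
4. cons(cons(0, k(a, 0)), e)  →  cons(cons(0, a), e)   [R3 at 1.2]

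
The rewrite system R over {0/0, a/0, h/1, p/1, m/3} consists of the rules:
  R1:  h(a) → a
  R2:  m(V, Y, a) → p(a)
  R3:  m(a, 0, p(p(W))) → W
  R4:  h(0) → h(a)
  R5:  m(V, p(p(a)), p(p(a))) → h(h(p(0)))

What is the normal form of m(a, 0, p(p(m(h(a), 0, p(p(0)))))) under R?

0

1. m(a, 0, p(p(m(h(a), 0, p(p(0))))))  →  m(h(a), 0, p(p(0)))   [R3 at ε]
2. m(h(a), 0, p(p(0)))  →  m(a, 0, p(p(0)))   [R1 at 1]
3. m(a, 0, p(p(0)))  →  0   [R3 at ε]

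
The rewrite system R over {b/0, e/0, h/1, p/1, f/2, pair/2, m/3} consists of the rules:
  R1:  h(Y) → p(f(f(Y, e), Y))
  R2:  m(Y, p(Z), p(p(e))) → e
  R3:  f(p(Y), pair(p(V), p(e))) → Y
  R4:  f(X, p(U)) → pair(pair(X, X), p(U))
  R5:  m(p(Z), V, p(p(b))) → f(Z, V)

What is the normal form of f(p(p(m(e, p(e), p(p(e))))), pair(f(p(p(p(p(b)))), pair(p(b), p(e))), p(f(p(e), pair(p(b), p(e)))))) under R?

1. f(p(p(m(e, p(e), p(p(e))))), pair(f(p(p(p(p(b)))), pair(p(b), p(e))), p(f(p(e), pair(p(b), p(e))))))  →  f(p(p(e)), pair(f(p(p(p(p(b)))), pair(p(b), p(e))), p(f(p(e), pair(p(b), p(e))))))   [R2 at 1.1.1]
2. f(p(p(e)), pair(f(p(p(p(p(b)))), pair(p(b), p(e))), p(f(p(e), pair(p(b), p(e))))))  →  f(p(p(e)), pair(p(p(p(b))), p(f(p(e), pair(p(b), p(e))))))   [R3 at 2.1]
3. f(p(p(e)), pair(p(p(p(b))), p(f(p(e), pair(p(b), p(e))))))  →  f(p(p(e)), pair(p(p(p(b))), p(e)))   [R3 at 2.2.1]
4. f(p(p(e)), pair(p(p(p(b))), p(e)))  →  p(e)   [R3 at ε]

p(e)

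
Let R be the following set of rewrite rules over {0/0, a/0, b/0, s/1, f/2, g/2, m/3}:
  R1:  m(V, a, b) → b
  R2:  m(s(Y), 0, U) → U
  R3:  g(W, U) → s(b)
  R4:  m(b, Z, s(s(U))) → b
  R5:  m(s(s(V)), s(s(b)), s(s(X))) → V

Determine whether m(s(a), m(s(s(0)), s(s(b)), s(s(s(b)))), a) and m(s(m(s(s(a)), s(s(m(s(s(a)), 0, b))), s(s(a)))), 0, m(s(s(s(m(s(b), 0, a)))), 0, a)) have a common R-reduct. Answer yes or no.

yes — NF(t₁) = a, NF(t₂) = a

Reduce t₁ = m(s(a), m(s(s(0)), s(s(b)), s(s(s(b)))), a):
1. m(s(a), m(s(s(0)), s(s(b)), s(s(s(b)))), a)  →  m(s(a), 0, a)   [R5 at 2]
2. m(s(a), 0, a)  →  a   [R2 at ε]

Reduce t₂ = m(s(m(s(s(a)), s(s(m(s(s(a)), 0, b))), s(s(a)))), 0, m(s(s(s(m(s(b), 0, a)))), 0, a)):
1. m(s(m(s(s(a)), s(s(m(s(s(a)), 0, b))), s(s(a)))), 0, m(s(s(s(m(s(b), 0, a)))), 0, a))  →  m(s(s(s(m(s(b), 0, a)))), 0, a)   [R2 at ε]
2. m(s(s(s(m(s(b), 0, a)))), 0, a)  →  a   [R2 at ε]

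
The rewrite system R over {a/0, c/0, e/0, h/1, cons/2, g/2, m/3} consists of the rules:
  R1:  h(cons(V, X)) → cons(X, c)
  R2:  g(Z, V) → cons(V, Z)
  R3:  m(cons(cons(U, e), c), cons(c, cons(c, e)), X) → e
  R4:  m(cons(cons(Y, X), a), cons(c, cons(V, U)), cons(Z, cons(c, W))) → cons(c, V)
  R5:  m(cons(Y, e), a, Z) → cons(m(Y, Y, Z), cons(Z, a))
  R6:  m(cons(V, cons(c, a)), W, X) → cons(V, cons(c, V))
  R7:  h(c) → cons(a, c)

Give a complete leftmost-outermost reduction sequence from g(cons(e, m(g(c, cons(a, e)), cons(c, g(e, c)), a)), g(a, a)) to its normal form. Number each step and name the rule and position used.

1. g(cons(e, m(g(c, cons(a, e)), cons(c, g(e, c)), a)), g(a, a))  →  cons(g(a, a), cons(e, m(g(c, cons(a, e)), cons(c, g(e, c)), a)))   [R2 at ε]
2. cons(g(a, a), cons(e, m(g(c, cons(a, e)), cons(c, g(e, c)), a)))  →  cons(cons(a, a), cons(e, m(g(c, cons(a, e)), cons(c, g(e, c)), a)))   [R2 at 1]
3. cons(cons(a, a), cons(e, m(g(c, cons(a, e)), cons(c, g(e, c)), a)))  →  cons(cons(a, a), cons(e, m(cons(cons(a, e), c), cons(c, g(e, c)), a)))   [R2 at 2.2.1]
4. cons(cons(a, a), cons(e, m(cons(cons(a, e), c), cons(c, g(e, c)), a)))  →  cons(cons(a, a), cons(e, m(cons(cons(a, e), c), cons(c, cons(c, e)), a)))   [R2 at 2.2.2.2]
5. cons(cons(a, a), cons(e, m(cons(cons(a, e), c), cons(c, cons(c, e)), a)))  →  cons(cons(a, a), cons(e, e))   [R3 at 2.2]

cons(cons(a, a), cons(e, e))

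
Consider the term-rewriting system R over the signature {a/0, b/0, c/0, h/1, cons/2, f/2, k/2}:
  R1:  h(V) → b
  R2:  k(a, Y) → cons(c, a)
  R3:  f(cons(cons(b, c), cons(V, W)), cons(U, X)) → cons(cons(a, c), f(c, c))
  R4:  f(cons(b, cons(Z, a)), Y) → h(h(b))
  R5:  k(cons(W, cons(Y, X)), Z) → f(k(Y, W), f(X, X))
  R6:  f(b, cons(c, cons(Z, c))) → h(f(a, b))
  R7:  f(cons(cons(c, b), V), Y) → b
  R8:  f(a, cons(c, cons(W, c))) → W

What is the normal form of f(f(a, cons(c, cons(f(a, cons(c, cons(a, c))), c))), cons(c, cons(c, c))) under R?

c

1. f(f(a, cons(c, cons(f(a, cons(c, cons(a, c))), c))), cons(c, cons(c, c)))  →  f(f(a, cons(c, cons(a, c))), cons(c, cons(c, c)))   [R8 at 1]
2. f(f(a, cons(c, cons(a, c))), cons(c, cons(c, c)))  →  f(a, cons(c, cons(c, c)))   [R8 at 1]
3. f(a, cons(c, cons(c, c)))  →  c   [R8 at ε]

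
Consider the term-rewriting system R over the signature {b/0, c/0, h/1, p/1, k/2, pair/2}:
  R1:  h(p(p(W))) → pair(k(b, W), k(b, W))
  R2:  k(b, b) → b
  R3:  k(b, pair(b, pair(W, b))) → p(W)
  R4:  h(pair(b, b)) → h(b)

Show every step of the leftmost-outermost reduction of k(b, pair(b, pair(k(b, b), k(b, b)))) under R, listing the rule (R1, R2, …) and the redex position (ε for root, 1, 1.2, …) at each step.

p(b)

1. k(b, pair(b, pair(k(b, b), k(b, b))))  →  k(b, pair(b, pair(b, k(b, b))))   [R2 at 2.2.1]
2. k(b, pair(b, pair(b, k(b, b))))  →  k(b, pair(b, pair(b, b)))   [R2 at 2.2.2]
3. k(b, pair(b, pair(b, b)))  →  p(b)   [R3 at ε]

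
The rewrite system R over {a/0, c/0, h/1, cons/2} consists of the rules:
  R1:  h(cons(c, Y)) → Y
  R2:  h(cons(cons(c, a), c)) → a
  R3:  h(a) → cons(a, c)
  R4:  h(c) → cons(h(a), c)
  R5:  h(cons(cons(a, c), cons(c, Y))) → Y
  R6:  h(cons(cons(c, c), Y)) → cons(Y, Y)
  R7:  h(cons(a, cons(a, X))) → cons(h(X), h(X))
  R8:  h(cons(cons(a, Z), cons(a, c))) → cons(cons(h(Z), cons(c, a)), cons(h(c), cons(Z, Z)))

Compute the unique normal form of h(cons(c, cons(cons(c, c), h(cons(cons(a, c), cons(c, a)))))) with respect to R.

1. h(cons(c, cons(cons(c, c), h(cons(cons(a, c), cons(c, a))))))  →  cons(cons(c, c), h(cons(cons(a, c), cons(c, a))))   [R1 at ε]
2. cons(cons(c, c), h(cons(cons(a, c), cons(c, a))))  →  cons(cons(c, c), a)   [R5 at 2]

cons(cons(c, c), a)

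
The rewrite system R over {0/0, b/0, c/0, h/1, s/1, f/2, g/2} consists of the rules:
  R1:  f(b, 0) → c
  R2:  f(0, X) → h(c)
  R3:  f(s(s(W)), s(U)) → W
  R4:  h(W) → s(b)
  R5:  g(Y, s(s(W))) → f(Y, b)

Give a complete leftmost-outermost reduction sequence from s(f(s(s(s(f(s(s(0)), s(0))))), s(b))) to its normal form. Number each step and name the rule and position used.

1. s(f(s(s(s(f(s(s(0)), s(0))))), s(b)))  →  s(s(f(s(s(0)), s(0))))   [R3 at 1]
2. s(s(f(s(s(0)), s(0))))  →  s(s(0))   [R3 at 1.1]

s(s(0))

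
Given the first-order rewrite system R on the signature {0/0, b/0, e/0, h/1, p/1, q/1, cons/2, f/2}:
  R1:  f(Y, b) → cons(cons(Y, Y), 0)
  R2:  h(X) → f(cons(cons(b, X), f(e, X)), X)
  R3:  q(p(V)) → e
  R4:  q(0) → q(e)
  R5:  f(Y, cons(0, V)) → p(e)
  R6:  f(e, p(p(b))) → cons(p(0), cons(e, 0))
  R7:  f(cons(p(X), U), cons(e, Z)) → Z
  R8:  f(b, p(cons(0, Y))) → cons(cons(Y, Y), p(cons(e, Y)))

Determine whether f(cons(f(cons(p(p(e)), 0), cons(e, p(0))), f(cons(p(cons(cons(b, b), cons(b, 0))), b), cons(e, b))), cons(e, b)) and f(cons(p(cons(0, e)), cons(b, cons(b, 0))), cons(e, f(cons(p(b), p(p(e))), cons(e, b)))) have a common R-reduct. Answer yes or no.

yes — NF(t₁) = b, NF(t₂) = b

Reduce t₁ = f(cons(f(cons(p(p(e)), 0), cons(e, p(0))), f(cons(p(cons(cons(b, b), cons(b, 0))), b), cons(e, b))), cons(e, b)):
1. f(cons(f(cons(p(p(e)), 0), cons(e, p(0))), f(cons(p(cons(cons(b, b), cons(b, 0))), b), cons(e, b))), cons(e, b))  →  f(cons(p(0), f(cons(p(cons(cons(b, b), cons(b, 0))), b), cons(e, b))), cons(e, b))   [R7 at 1.1]
2. f(cons(p(0), f(cons(p(cons(cons(b, b), cons(b, 0))), b), cons(e, b))), cons(e, b))  →  b   [R7 at ε]

Reduce t₂ = f(cons(p(cons(0, e)), cons(b, cons(b, 0))), cons(e, f(cons(p(b), p(p(e))), cons(e, b)))):
1. f(cons(p(cons(0, e)), cons(b, cons(b, 0))), cons(e, f(cons(p(b), p(p(e))), cons(e, b))))  →  f(cons(p(b), p(p(e))), cons(e, b))   [R7 at ε]
2. f(cons(p(b), p(p(e))), cons(e, b))  →  b   [R7 at ε]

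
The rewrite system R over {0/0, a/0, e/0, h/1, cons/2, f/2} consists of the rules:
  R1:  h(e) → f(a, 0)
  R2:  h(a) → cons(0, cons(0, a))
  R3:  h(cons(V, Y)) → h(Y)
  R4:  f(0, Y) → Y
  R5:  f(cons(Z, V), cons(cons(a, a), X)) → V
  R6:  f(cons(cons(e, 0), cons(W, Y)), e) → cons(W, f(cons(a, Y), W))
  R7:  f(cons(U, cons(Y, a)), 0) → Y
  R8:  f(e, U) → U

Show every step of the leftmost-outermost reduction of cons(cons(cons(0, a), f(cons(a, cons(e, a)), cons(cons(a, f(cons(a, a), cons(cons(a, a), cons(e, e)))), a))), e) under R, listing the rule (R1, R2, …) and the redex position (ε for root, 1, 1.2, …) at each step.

cons(cons(cons(0, a), cons(e, a)), e)

1. cons(cons(cons(0, a), f(cons(a, cons(e, a)), cons(cons(a, f(cons(a, a), cons(cons(a, a), cons(e, e)))), a))), e)  →  cons(cons(cons(0, a), f(cons(a, cons(e, a)), cons(cons(a, a), a))), e)   [R5 at 1.2.2.1.2]
2. cons(cons(cons(0, a), f(cons(a, cons(e, a)), cons(cons(a, a), a))), e)  →  cons(cons(cons(0, a), cons(e, a)), e)   [R5 at 1.2]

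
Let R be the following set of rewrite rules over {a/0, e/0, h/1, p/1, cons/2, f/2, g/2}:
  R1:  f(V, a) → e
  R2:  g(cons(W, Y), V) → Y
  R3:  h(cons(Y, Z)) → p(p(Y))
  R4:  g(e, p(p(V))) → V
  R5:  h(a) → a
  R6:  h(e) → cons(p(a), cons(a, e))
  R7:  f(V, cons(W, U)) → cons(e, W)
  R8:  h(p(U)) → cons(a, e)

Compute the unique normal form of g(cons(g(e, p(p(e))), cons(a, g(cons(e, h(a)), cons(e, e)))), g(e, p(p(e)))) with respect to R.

1. g(cons(g(e, p(p(e))), cons(a, g(cons(e, h(a)), cons(e, e)))), g(e, p(p(e))))  →  cons(a, g(cons(e, h(a)), cons(e, e)))   [R2 at ε]
2. cons(a, g(cons(e, h(a)), cons(e, e)))  →  cons(a, h(a))   [R2 at 2]
3. cons(a, h(a))  →  cons(a, a)   [R5 at 2]

cons(a, a)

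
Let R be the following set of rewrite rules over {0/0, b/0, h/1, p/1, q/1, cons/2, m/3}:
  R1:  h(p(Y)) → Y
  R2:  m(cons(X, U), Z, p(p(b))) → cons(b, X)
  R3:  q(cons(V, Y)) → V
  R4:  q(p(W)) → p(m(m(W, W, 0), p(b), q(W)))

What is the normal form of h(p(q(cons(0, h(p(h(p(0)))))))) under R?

1. h(p(q(cons(0, h(p(h(p(0))))))))  →  q(cons(0, h(p(h(p(0))))))   [R1 at ε]
2. q(cons(0, h(p(h(p(0))))))  →  0   [R3 at ε]

0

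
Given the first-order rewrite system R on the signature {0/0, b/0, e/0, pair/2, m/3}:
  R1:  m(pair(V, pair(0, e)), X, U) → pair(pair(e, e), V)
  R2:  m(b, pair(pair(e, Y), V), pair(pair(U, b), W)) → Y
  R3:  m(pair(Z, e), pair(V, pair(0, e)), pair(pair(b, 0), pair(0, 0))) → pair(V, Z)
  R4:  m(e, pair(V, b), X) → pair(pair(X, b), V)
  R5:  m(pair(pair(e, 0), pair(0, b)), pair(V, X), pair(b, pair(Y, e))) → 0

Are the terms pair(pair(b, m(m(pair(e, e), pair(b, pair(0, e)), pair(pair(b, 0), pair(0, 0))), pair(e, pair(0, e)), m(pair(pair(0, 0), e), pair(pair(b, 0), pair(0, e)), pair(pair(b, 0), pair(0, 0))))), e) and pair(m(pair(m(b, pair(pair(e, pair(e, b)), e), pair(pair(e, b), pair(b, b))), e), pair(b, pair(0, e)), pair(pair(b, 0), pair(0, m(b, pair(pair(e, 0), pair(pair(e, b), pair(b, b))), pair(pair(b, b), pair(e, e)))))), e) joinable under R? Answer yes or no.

Reduce t₁ = pair(pair(b, m(m(pair(e, e), pair(b, pair(0, e)), pair(pair(b, 0), pair(0, 0))), pair(e, pair(0, e)), m(pair(pair(0, 0), e), pair(pair(b, 0), pair(0, e)), pair(pair(b, 0), pair(0, 0))))), e):
1. pair(pair(b, m(m(pair(e, e), pair(b, pair(0, e)), pair(pair(b, 0), pair(0, 0))), pair(e, pair(0, e)), m(pair(pair(0, 0), e), pair(pair(b, 0), pair(0, e)), pair(pair(b, 0), pair(0, 0))))), e)  →  pair(pair(b, m(pair(b, e), pair(e, pair(0, e)), m(pair(pair(0, 0), e), pair(pair(b, 0), pair(0, e)), pair(pair(b, 0), pair(0, 0))))), e)   [R3 at 1.2.1]
2. pair(pair(b, m(pair(b, e), pair(e, pair(0, e)), m(pair(pair(0, 0), e), pair(pair(b, 0), pair(0, e)), pair(pair(b, 0), pair(0, 0))))), e)  →  pair(pair(b, m(pair(b, e), pair(e, pair(0, e)), pair(pair(b, 0), pair(0, 0)))), e)   [R3 at 1.2.3]
3. pair(pair(b, m(pair(b, e), pair(e, pair(0, e)), pair(pair(b, 0), pair(0, 0)))), e)  →  pair(pair(b, pair(e, b)), e)   [R3 at 1.2]

Reduce t₂ = pair(m(pair(m(b, pair(pair(e, pair(e, b)), e), pair(pair(e, b), pair(b, b))), e), pair(b, pair(0, e)), pair(pair(b, 0), pair(0, m(b, pair(pair(e, 0), pair(pair(e, b), pair(b, b))), pair(pair(b, b), pair(e, e)))))), e):
1. pair(m(pair(m(b, pair(pair(e, pair(e, b)), e), pair(pair(e, b), pair(b, b))), e), pair(b, pair(0, e)), pair(pair(b, 0), pair(0, m(b, pair(pair(e, 0), pair(pair(e, b), pair(b, b))), pair(pair(b, b), pair(e, e)))))), e)  →  pair(m(pair(pair(e, b), e), pair(b, pair(0, e)), pair(pair(b, 0), pair(0, m(b, pair(pair(e, 0), pair(pair(e, b), pair(b, b))), pair(pair(b, b), pair(e, e)))))), e)   [R2 at 1.1.1]
2. pair(m(pair(pair(e, b), e), pair(b, pair(0, e)), pair(pair(b, 0), pair(0, m(b, pair(pair(e, 0), pair(pair(e, b), pair(b, b))), pair(pair(b, b), pair(e, e)))))), e)  →  pair(m(pair(pair(e, b), e), pair(b, pair(0, e)), pair(pair(b, 0), pair(0, 0))), e)   [R2 at 1.3.2.2]
3. pair(m(pair(pair(e, b), e), pair(b, pair(0, e)), pair(pair(b, 0), pair(0, 0))), e)  →  pair(pair(b, pair(e, b)), e)   [R3 at 1]

yes — NF(t₁) = pair(pair(b, pair(e, b)), e), NF(t₂) = pair(pair(b, pair(e, b)), e)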